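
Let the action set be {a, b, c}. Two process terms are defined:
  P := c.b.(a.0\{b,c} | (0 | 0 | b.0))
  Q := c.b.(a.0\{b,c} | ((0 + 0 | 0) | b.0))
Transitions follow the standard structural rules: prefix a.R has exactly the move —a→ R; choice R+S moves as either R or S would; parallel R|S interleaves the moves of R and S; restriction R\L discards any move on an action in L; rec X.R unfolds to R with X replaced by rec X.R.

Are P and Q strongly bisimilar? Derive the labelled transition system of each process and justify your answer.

LTS(P): 6 reachable states
  u0 = c.b.(a.0\{b,c} | (0 | 0 | b.0)) has moves -c-> u1
  u1 = b.(a.0\{b,c} | (0 | 0 | b.0)) has moves -b-> u2
  u2 = a.0\{b,c} | (0 | 0 | b.0) has moves -a-> u3, -b-> u4
  u3 = 0\{b,c} | (0 | 0 | b.0) has moves -b-> u5
  u4 = a.0\{b,c} | (0 | 0 | 0) has moves -a-> u5
  u5 = 0\{b,c} | (0 | 0 | 0) has moves ·
LTS(Q): 6 reachable states
  v0 = c.b.(a.0\{b,c} | ((0 + 0 | 0) | b.0)) has moves -c-> v1
  v1 = b.(a.0\{b,c} | ((0 + 0 | 0) | b.0)) has moves -b-> v2
  v2 = a.0\{b,c} | ((0 + 0 | 0) | b.0) has moves -a-> v3, -b-> v4
  v3 = 0\{b,c} | ((0 + 0 | 0) | b.0) has moves -b-> v5
  v4 = a.0\{b,c} | ((0 + 0 | 0) | 0) has moves -a-> v5
  v5 = 0\{b,c} | ((0 + 0 | 0) | 0) has moves ·
Coarsest stable partition (strong bisimilarity classes):
  B0 = {u0, v0}
  B1 = {u1, v1}
  B2 = {u2, v2}
  B3 = {u4, v4}
  B4 = {u5, v5}
  B5 = {u3, v3}
u0 ∈ B0, v0 ∈ B0 → same block

YES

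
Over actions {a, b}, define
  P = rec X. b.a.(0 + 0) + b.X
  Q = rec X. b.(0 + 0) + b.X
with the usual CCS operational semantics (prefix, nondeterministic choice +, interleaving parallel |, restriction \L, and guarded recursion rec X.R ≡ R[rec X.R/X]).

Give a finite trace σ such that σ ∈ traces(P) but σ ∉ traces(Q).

Reachable graph of P (3 states):
  u0 = rec X. b.a.(0 + 0) + b.X :: —b→ u0, —b→ u1
  u1 = a.(0 + 0) :: —a→ u2
  u2 = 0 + 0 :: stopped
Reachable graph of Q (2 states):
  v0 = rec X. b.(0 + 0) + b.X :: —b→ v0, —b→ v1
  v1 = 0 + 0 :: stopped
Executing ba from P (initial set {u0}):
  step 1 (b): {u0, u1}
  step 2 (a): {u2}
  P completes σ.
Executing ba from Q (initial set {v0}):
  step 1 (b): {v0, v1}
  step 2 (a): ∅ (Q stuck)

ba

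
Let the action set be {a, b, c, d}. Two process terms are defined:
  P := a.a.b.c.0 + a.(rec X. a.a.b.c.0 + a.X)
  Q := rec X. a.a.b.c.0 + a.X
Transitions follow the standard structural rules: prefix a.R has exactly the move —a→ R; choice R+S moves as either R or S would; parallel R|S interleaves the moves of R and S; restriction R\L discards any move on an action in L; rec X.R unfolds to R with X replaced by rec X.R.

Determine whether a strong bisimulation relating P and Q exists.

bisimilar

LTS(P): 6 reachable states
  s0 = a.a.b.c.0 + a.(rec X. a.a.b.c.0 + a.X) ⊢ --a--▸ s1, --a--▸ s2
  s1 = a.b.c.0 ⊢ --a--▸ s3
  s2 = rec X. a.a.b.c.0 + a.X ⊢ --a--▸ s1, --a--▸ s2
  s3 = b.c.0 ⊢ --b--▸ s4
  s4 = c.0 ⊢ --c--▸ s5
  s5 = 0 ⊢ stopped
LTS(Q): 5 reachable states
  t0 = rec X. a.a.b.c.0 + a.X ⊢ --a--▸ t0, --a--▸ t1
  t1 = a.b.c.0 ⊢ --a--▸ t2
  t2 = b.c.0 ⊢ --b--▸ t3
  t3 = c.0 ⊢ --c--▸ t4
  t4 = 0 ⊢ stopped
Partition-refinement fixed point:
  B0 = {s0, s2, t0}
  B1 = {s1, t1}
  B2 = {s3, t2}
  B3 = {s4, t3}
  B4 = {s5, t4}
s0 ∈ B0, t0 ∈ B0 → same block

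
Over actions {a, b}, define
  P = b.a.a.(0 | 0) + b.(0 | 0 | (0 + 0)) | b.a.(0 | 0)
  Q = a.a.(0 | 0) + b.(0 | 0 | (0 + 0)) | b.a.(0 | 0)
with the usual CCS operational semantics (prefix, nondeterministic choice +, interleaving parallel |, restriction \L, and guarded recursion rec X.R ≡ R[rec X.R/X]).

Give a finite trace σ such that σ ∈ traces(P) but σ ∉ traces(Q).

baa

LTS(P): 9 reachable states
  s0 = b.a.a.(0 | 0) + b.(0 | 0 | (0 + 0)) | b.a.(0 | 0) :: -b-> s1, -b-> s2, -b-> s3
  s1 = 0 | 0 | (0 + 0) | b.a.(0 | 0) :: -b-> s4
  s2 = a.a.(0 | 0) :: -a-> s5
  s3 = b.(0 | 0 | (0 + 0)) | a.(0 | 0) :: -a-> s6, -b-> s4
  s4 = 0 | 0 | (0 + 0) | a.(0 | 0) :: -a-> s7
  s5 = a.(0 | 0) :: -a-> s8
  s6 = b.(0 | 0 | (0 + 0)) | (0 | 0) :: -b-> s7
  s7 = 0 | 0 | (0 + 0) | (0 | 0) :: ∅
  s8 = 0 | 0 :: ∅
LTS(Q): 8 reachable states
  t0 = a.a.(0 | 0) + b.(0 | 0 | (0 + 0)) | b.a.(0 | 0) :: -a-> t1, -b-> t2, -b-> t3
  t1 = a.(0 | 0) :: -a-> t4
  t2 = 0 | 0 | (0 + 0) | b.a.(0 | 0) :: -b-> t5
  t3 = b.(0 | 0 | (0 + 0)) | a.(0 | 0) :: -a-> t6, -b-> t5
  t4 = 0 | 0 :: ∅
  t5 = 0 | 0 | (0 + 0) | a.(0 | 0) :: -a-> t7
  t6 = b.(0 | 0 | (0 + 0)) | (0 | 0) :: -b-> t7
  t7 = 0 | 0 | (0 + 0) | (0 | 0) :: ∅
Executing baa from P (initial set {s0}):
  [1] b ⇒ {s1, s2, s3}
  [2] a ⇒ {s5, s6}
  [3] a ⇒ {s8}
  — P admits the full trace.
Executing baa from Q (initial set {t0}):
  [1] b ⇒ {t2, t3}
  [2] a ⇒ {t6}
  [3] a ⇒ ∅  — Q cannot continue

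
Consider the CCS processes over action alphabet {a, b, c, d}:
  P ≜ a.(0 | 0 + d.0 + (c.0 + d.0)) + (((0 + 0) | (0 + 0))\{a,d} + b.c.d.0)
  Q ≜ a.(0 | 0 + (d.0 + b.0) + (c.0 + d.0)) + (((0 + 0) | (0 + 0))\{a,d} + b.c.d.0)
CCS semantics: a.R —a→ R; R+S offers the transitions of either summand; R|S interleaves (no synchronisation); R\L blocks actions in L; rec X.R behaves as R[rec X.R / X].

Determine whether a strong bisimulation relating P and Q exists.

not bisimilar

LTS(P): 5 reachable states
  s0 = a.(0 | 0 + d.0 + (c.0 + d.0)) + (((0 + 0) | (0 + 0))\{a,d} + b.c.d.0) has moves ··a··> s1, ··b··> s2
  s1 = 0 | 0 + d.0 + (c.0 + d.0) has moves ··c··> s3, ··d··> s3
  s2 = c.d.0 has moves ··c··> s4
  s3 = 0 has moves ∅
  s4 = d.0 has moves ··d··> s3
LTS(Q): 5 reachable states
  t0 = a.(0 | 0 + (d.0 + b.0) + (c.0 + d.0)) + (((0 + 0) | (0 + 0))\{a,d} + b.c.d.0) has moves ··a··> t1, ··b··> t2
  t1 = 0 | 0 + (d.0 + b.0) + (c.0 + d.0) has moves ··b··> t3, ··c··> t3, ··d··> t3
  t2 = c.d.0 has moves ··c··> t4
  t3 = 0 has moves ∅
  t4 = d.0 has moves ··d··> t3
Coarsest stable partition (strong bisimilarity classes):
  B0 = {s0}
  B1 = {s2, t2}
  B2 = {s4, t4}
  B3 = {s3, t3}
  B4 = {s1}
  B5 = {t0}
  B6 = {t1}
s0 ∈ B0, t0 ∈ B5 → different blocks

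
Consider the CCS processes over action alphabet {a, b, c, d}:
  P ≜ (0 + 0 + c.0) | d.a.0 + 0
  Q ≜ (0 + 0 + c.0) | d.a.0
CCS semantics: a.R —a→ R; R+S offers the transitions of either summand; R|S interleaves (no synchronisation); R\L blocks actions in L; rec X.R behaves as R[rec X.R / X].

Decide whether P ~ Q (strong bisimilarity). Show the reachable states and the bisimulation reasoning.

LTS(P): 6 reachable states
  p0 = (0 + 0 + c.0) | d.a.0 + 0 → =c=> p1, =d=> p2
  p1 = 0 | d.a.0 → =d=> p3
  p2 = (0 + 0 + c.0) | a.0 → =a=> p4, =c=> p3
  p3 = 0 | a.0 → =a=> p5
  p4 = (0 + 0 + c.0) | 0 → =c=> p5
  p5 = 0 | 0 → deadlocked
LTS(Q): 6 reachable states
  q0 = (0 + 0 + c.0) | d.a.0 → =c=> q1, =d=> q2
  q1 = 0 | d.a.0 → =d=> q3
  q2 = (0 + 0 + c.0) | a.0 → =a=> q4, =c=> q3
  q3 = 0 | a.0 → =a=> q5
  q4 = (0 + 0 + c.0) | 0 → =c=> q5
  q5 = 0 | 0 → deadlocked
Coarsest stable partition (strong bisimilarity classes):
  B0 = {p0, q0}
  B1 = {p1, q1}
  B2 = {p3, q3}
  B3 = {p5, q5}
  B4 = {p2, q2}
  B5 = {p4, q4}
p0 ∈ B0, q0 ∈ B0 → same block

bisimilar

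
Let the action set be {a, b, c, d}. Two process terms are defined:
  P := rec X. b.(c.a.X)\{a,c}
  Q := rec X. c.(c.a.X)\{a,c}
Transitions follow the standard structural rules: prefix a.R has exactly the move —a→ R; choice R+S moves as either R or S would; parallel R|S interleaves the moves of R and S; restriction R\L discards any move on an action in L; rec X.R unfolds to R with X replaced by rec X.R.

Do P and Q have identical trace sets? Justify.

LTS(P): 2 reachable states
  m0 = rec X. b.(c.a.X)\{a,c} ⊢ ··b··> m1
  m1 = (c.a.(rec X. b.(c.a.X)\{a,c}))\{a,c} ⊢ (no moves)
LTS(Q): 2 reachable states
  n0 = rec X. c.(c.a.X)\{a,c} ⊢ ··c··> n1
  n1 = (c.a.(rec X. c.(c.a.X)\{a,c}))\{a,c} ⊢ (no moves)
Run σ = ⟨b⟩ on P: start {m0}
  step 1 (b): {m1}
  — P admits the full trace.
Run σ = ⟨b⟩ on Q: start {n0}
  step 1 (b): ∅ (Q stuck)

traces(P) ≠ traces(Q) — witness ⟨b⟩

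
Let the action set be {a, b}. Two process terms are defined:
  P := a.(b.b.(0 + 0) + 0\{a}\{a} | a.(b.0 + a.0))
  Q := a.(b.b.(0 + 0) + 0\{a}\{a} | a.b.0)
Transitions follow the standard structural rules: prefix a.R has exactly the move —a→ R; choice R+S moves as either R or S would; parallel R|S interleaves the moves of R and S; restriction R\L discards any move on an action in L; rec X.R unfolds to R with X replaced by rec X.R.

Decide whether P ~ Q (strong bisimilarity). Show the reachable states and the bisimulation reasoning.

not bisimilar

P's transition system — 6 states:
  s0 = a.(b.b.(0 + 0) + 0\{a}\{a} | a.(b.0 + a.0)) :: --a--▸ s1
  s1 = b.b.(0 + 0) + 0\{a}\{a} | a.(b.0 + a.0) :: --a--▸ s2, --b--▸ s3
  s2 = 0\{a}\{a} | (b.0 + a.0) :: --a--▸ s4, --b--▸ s4
  s3 = b.(0 + 0) :: --b--▸ s5
  s4 = 0\{a}\{a} | 0 :: (no moves)
  s5 = 0 + 0 :: (no moves)
Q's transition system — 6 states:
  t0 = a.(b.b.(0 + 0) + 0\{a}\{a} | a.b.0) :: --a--▸ t1
  t1 = b.b.(0 + 0) + 0\{a}\{a} | a.b.0 :: --a--▸ t2, --b--▸ t3
  t2 = 0\{a}\{a} | b.0 :: --b--▸ t4
  t3 = b.(0 + 0) :: --b--▸ t5
  t4 = 0\{a}\{a} | 0 :: (no moves)
  t5 = 0 + 0 :: (no moves)
Coarsest stable partition (strong bisimilarity classes):
  B0 = {s0}
  B1 = {s1}
  B2 = {s3, t2, t3}
  B3 = {s4, s5, t4, t5}
  B4 = {s2}
  B5 = {t0}
  B6 = {t1}
s0 ∈ B0, t0 ∈ B5 → different blocks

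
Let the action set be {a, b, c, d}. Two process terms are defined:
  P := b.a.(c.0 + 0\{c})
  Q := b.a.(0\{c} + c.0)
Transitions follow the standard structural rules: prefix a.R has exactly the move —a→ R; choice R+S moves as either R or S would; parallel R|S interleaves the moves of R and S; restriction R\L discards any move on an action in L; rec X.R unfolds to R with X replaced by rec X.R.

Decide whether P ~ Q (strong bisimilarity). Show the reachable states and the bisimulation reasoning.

Reachable graph of P (4 states):
  m0 = b.a.(c.0 + 0\{c}) has moves ··b··> m1
  m1 = a.(c.0 + 0\{c}) has moves ··a··> m2
  m2 = c.0 + 0\{c} has moves ··c··> m3
  m3 = 0 has moves ∅
Reachable graph of Q (4 states):
  n0 = b.a.(0\{c} + c.0) has moves ··b··> n1
  n1 = a.(0\{c} + c.0) has moves ··a··> n2
  n2 = 0\{c} + c.0 has moves ··c··> n3
  n3 = 0 has moves ∅
Bisimilarity quotient blocks:
  B0 = {m0, n0}
  B1 = {m1, n1}
  B2 = {m2, n2}
  B3 = {m3, n3}
m0 ∈ B0, n0 ∈ B0 → same block

P ~ Q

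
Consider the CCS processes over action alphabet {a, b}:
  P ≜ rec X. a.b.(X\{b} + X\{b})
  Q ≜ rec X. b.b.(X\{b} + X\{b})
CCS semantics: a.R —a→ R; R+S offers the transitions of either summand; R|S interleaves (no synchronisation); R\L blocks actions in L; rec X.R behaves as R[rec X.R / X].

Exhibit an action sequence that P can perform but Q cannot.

a

LTS(P): 4 reachable states
  s0 = rec X. a.b.(X\{b} + X\{b}) :: ··a··> s1
  s1 = b.((rec X. a.b.(X\{b} + X\{b}))\{b} + (rec X. a.b.(X\{b} + X\{b}))\{b}) :: ··b··> s2
  s2 = (rec X. a.b.(X\{b} + X\{b}))\{b} + (rec X. a.b.(X\{b} + X\{b}))\{b} :: ··a··> s3
  s3 = (b.((rec X. a.b.(X\{b} + X\{b}))\{b} + (rec X. a.b.(X\{b} + X\{b}))\{b}))\{b} :: deadlocked
LTS(Q): 3 reachable states
  t0 = rec X. b.b.(X\{b} + X\{b}) :: ··b··> t1
  t1 = b.((rec X. b.b.(X\{b} + X\{b}))\{b} + (rec X. b.b.(X\{b} + X\{b}))\{b}) :: ··b··> t2
  t2 = (rec X. b.b.(X\{b} + X\{b}))\{b} + (rec X. b.b.(X\{b} + X\{b}))\{b} :: deadlocked
Executing a from P (initial set {s0}):
  step 1 (a): {s1}
  — P admits the full trace.
Executing a from Q (initial set {t0}):
  step 1 (a): ∅ (Q stuck)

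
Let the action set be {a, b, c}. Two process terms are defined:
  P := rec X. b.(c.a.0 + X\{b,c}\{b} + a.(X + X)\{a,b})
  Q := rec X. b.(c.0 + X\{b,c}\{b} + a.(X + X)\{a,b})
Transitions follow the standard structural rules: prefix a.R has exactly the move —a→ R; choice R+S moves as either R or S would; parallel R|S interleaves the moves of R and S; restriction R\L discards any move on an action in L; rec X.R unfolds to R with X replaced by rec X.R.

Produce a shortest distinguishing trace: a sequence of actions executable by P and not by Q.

LTS(P): 5 reachable states
  p0 = rec X. b.(c.a.0 + X\{b,c}\{b} + a.(X + X)\{a,b}) ⊢ —b→ p1
  p1 = c.a.0 + (rec X. b.(c.a.0 + X\{b,c}\{b} + a.(X + X)\{a,b}))\{b,c}\{b} + a.((rec X. b.(c.a.0 + X\{b,c}\{b} + a.(X + X)\{a,b})) + (rec X. b.(c.a.0 + X\{b,c}\{b} + a.(X + X)\{a,b})))\{a,b} ⊢ —a→ p2, —c→ p3
  p2 = ((rec X. b.(c.a.0 + X\{b,c}\{b} + a.(X + X)\{a,b})) + (rec X. b.(c.a.0 + X\{b,c}\{b} + a.(X + X)\{a,b})))\{a,b} ⊢ ·
  p3 = a.0 ⊢ —a→ p4
  p4 = 0 ⊢ ·
LTS(Q): 4 reachable states
  q0 = rec X. b.(c.0 + X\{b,c}\{b} + a.(X + X)\{a,b}) ⊢ —b→ q1
  q1 = c.0 + (rec X. b.(c.0 + X\{b,c}\{b} + a.(X + X)\{a,b}))\{b,c}\{b} + a.((rec X. b.(c.0 + X\{b,c}\{b} + a.(X + X)\{a,b})) + (rec X. b.(c.0 + X\{b,c}\{b} + a.(X + X)\{a,b})))\{a,b} ⊢ —a→ q2, —c→ q3
  q2 = ((rec X. b.(c.0 + X\{b,c}\{b} + a.(X + X)\{a,b})) + (rec X. b.(c.0 + X\{b,c}\{b} + a.(X + X)\{a,b})))\{a,b} ⊢ ·
  q3 = 0 ⊢ ·
Trace ⟨bca⟩ through P, begin at {p0}:
  after b @ step 1: {p1}
  after c @ step 2: {p3}
  after a @ step 3: {p4}
  — P admits the full trace.
Trace ⟨bca⟩ through Q, begin at {q0}:
  after b @ step 1: {q1}
  after c @ step 2: {q3}
  after a @ step 3: ∅  — Q cannot continue

bca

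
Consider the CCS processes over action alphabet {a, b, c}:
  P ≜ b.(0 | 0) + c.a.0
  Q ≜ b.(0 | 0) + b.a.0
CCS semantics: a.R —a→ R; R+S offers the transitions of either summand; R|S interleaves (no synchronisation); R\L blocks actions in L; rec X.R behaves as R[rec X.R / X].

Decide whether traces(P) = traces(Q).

trace-distinct — witness ⟨c⟩

Reachable graph of P (4 states):
  s0 = b.(0 | 0) + c.a.0 :: -b-> s1, -c-> s2
  s1 = 0 | 0 :: ∅
  s2 = a.0 :: -a-> s3
  s3 = 0 :: ∅
Reachable graph of Q (4 states):
  t0 = b.(0 | 0) + b.a.0 :: -b-> t1, -b-> t2
  t1 = 0 | 0 :: ∅
  t2 = a.0 :: -a-> t3
  t3 = 0 :: ∅
Executing c from P (initial set {s0}):
  after c @ step 1: {s2}
  ✓ P
Executing c from Q (initial set {t0}):
  after c @ step 1: no successor for Q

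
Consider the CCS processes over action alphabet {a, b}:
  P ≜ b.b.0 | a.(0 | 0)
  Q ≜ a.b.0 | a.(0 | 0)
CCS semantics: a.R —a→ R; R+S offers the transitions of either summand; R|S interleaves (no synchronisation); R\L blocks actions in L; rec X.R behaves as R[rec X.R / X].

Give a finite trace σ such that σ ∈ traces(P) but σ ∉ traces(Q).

LTS(P): 6 reachable states
  s0 = b.b.0 | a.(0 | 0) has moves —a→ s1, —b→ s2
  s1 = b.b.0 | (0 | 0) has moves —b→ s3
  s2 = b.0 | a.(0 | 0) has moves —a→ s3, —b→ s4
  s3 = b.0 | (0 | 0) has moves —b→ s5
  s4 = 0 | a.(0 | 0) has moves —a→ s5
  s5 = 0 | (0 | 0) has moves ∅
LTS(Q): 6 reachable states
  t0 = a.b.0 | a.(0 | 0) has moves —a→ t1, —a→ t2
  t1 = a.b.0 | (0 | 0) has moves —a→ t3
  t2 = b.0 | a.(0 | 0) has moves —a→ t3, —b→ t4
  t3 = b.0 | (0 | 0) has moves —b→ t5
  t4 = 0 | a.(0 | 0) has moves —a→ t5
  t5 = 0 | (0 | 0) has moves ∅
Executing b from P (initial set {s0}):
  after b @ step 1: {s2}
  P completes σ.
Executing b from Q (initial set {t0}):
  after b @ step 1: ∅  — Q cannot continue

b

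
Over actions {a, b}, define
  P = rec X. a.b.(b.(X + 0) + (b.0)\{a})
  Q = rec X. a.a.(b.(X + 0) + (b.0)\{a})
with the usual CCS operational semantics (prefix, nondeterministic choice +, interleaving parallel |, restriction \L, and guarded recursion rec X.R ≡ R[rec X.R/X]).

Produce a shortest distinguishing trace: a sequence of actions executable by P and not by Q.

ab

P's transition system — 5 states:
  u0 = rec X. a.b.(b.(X + 0) + (b.0)\{a}) has moves -a-> u1
  u1 = b.(b.((rec X. a.b.(b.(X + 0) + (b.0)\{a})) + 0) + (b.0)\{a}) has moves -b-> u2
  u2 = b.((rec X. a.b.(b.(X + 0) + (b.0)\{a})) + 0) + (b.0)\{a} has moves -b-> u3, -b-> u4
  u3 = (rec X. a.b.(b.(X + 0) + (b.0)\{a})) + 0 has moves -a-> u1
  u4 = 0\{a} has moves (no moves)
Q's transition system — 5 states:
  v0 = rec X. a.a.(b.(X + 0) + (b.0)\{a}) has moves -a-> v1
  v1 = a.(b.((rec X. a.a.(b.(X + 0) + (b.0)\{a})) + 0) + (b.0)\{a}) has moves -a-> v2
  v2 = b.((rec X. a.a.(b.(X + 0) + (b.0)\{a})) + 0) + (b.0)\{a} has moves -b-> v3, -b-> v4
  v3 = (rec X. a.a.(b.(X + 0) + (b.0)\{a})) + 0 has moves -a-> v1
  v4 = 0\{a} has moves (no moves)
Trace ⟨ab⟩ through P, begin at {u0}:
  after a @ step 1: {u1}
  after b @ step 2: {u2}
  ✓ P
Trace ⟨ab⟩ through Q, begin at {v0}:
  after a @ step 1: {v1}
  after b @ step 2: no successor for Q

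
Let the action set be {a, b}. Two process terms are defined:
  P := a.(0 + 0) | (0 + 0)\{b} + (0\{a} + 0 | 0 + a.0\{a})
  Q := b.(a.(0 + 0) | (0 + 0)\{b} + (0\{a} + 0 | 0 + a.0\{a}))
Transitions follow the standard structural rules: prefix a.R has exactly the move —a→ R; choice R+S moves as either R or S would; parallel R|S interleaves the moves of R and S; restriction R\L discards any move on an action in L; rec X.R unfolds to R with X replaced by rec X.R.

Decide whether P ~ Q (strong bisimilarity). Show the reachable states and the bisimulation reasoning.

P's transition system — 3 states:
  p0 = a.(0 + 0) | (0 + 0)\{b} + (0\{a} + 0 | 0 + a.0\{a}) | ··a··> p1, ··a··> p2
  p1 = (0 + 0) | (0 + 0)\{b} | ·
  p2 = 0\{a} | ·
Q's transition system — 4 states:
  q0 = b.(a.(0 + 0) | (0 + 0)\{b} + (0\{a} + 0 | 0 + a.0\{a})) | ··b··> q1
  q1 = a.(0 + 0) | (0 + 0)\{b} + (0\{a} + 0 | 0 + a.0\{a}) | ··a··> q2, ··a··> q3
  q2 = (0 + 0) | (0 + 0)\{b} | ·
  q3 = 0\{a} | ·
Coarsest stable partition (strong bisimilarity classes):
  B0 = {p0, q1}
  B1 = {p1, p2, q2, q3}
  B2 = {q0}
p0 ∈ B0, q0 ∈ B2 → different blocks

P ≁ Q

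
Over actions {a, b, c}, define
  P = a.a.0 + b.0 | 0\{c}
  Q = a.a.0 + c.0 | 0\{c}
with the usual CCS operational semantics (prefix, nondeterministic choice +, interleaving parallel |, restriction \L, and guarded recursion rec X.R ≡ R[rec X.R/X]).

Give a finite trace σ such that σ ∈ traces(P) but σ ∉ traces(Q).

Reachable graph of P (4 states):
  s0 = a.a.0 + b.0 | 0\{c} has moves --a--▸ s1, --b--▸ s2
  s1 = a.0 has moves --a--▸ s3
  s2 = 0 | 0\{c} has moves (no moves)
  s3 = 0 has moves (no moves)
Reachable graph of Q (4 states):
  t0 = a.a.0 + c.0 | 0\{c} has moves --a--▸ t1, --c--▸ t2
  t1 = a.0 has moves --a--▸ t3
  t2 = 0 | 0\{c} has moves (no moves)
  t3 = 0 has moves (no moves)
Trace ⟨b⟩ through P, begin at {s0}:
  step 1 (b): {s2}
  — P admits the full trace.
Trace ⟨b⟩ through Q, begin at {t0}:
  step 1 (b): ∅  — Q cannot continue

b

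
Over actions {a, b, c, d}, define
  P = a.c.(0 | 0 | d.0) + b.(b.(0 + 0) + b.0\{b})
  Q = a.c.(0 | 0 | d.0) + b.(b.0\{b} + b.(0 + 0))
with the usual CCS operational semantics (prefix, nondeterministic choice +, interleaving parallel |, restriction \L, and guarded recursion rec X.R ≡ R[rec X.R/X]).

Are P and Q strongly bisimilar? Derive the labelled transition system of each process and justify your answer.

Reachable graph of P (7 states):
  m0 = a.c.(0 | 0 | d.0) + b.(b.(0 + 0) + b.0\{b}) ⊢ ··a··> m1, ··b··> m2
  m1 = c.(0 | 0 | d.0) ⊢ ··c··> m3
  m2 = b.(0 + 0) + b.0\{b} ⊢ ··b··> m4, ··b··> m5
  m3 = 0 | 0 | d.0 ⊢ ··d··> m6
  m4 = 0 + 0 ⊢ deadlocked
  m5 = 0\{b} ⊢ deadlocked
  m6 = 0 | 0 | 0 ⊢ deadlocked
Reachable graph of Q (7 states):
  n0 = a.c.(0 | 0 | d.0) + b.(b.0\{b} + b.(0 + 0)) ⊢ ··a··> n1, ··b··> n2
  n1 = c.(0 | 0 | d.0) ⊢ ··c··> n3
  n2 = b.0\{b} + b.(0 + 0) ⊢ ··b··> n4, ··b··> n5
  n3 = 0 | 0 | d.0 ⊢ ··d··> n6
  n4 = 0 + 0 ⊢ deadlocked
  n5 = 0\{b} ⊢ deadlocked
  n6 = 0 | 0 | 0 ⊢ deadlocked
Partition-refinement fixed point:
  B0 = {m0, n0}
  B1 = {m1, n1}
  B2 = {m3, n3}
  B3 = {m4, m5, m6, n4, n5, n6}
  B4 = {m2, n2}
m0 ∈ B0, n0 ∈ B0 → same block

YES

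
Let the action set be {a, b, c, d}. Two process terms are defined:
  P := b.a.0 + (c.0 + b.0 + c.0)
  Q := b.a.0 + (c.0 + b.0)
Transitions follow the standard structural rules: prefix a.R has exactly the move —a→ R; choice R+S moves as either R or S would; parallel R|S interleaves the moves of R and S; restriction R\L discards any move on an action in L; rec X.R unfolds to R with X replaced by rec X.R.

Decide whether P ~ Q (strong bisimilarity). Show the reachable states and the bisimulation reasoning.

Reachable graph of P (3 states):
  m0 = b.a.0 + (c.0 + b.0 + c.0) has moves =b=> m1, =b=> m2, =c=> m1
  m1 = 0 has moves ∅
  m2 = a.0 has moves =a=> m1
Reachable graph of Q (3 states):
  n0 = b.a.0 + (c.0 + b.0) has moves =b=> n1, =b=> n2, =c=> n1
  n1 = 0 has moves ∅
  n2 = a.0 has moves =a=> n1
Partition-refinement fixed point:
  B0 = {m0, n0}
  B1 = {m2, n2}
  B2 = {m1, n1}
m0 ∈ B0, n0 ∈ B0 → same block

bisimilar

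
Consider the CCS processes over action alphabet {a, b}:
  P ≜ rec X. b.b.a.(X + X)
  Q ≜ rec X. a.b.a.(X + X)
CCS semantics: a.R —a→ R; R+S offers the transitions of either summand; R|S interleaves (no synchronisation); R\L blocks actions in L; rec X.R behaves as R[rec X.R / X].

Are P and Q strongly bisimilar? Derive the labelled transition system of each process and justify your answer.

LTS(P): 4 reachable states
  u0 = rec X. b.b.a.(X + X) :: =b=> u1
  u1 = b.a.((rec X. b.b.a.(X + X)) + (rec X. b.b.a.(X + X))) :: =b=> u2
  u2 = a.((rec X. b.b.a.(X + X)) + (rec X. b.b.a.(X + X))) :: =a=> u3
  u3 = (rec X. b.b.a.(X + X)) + (rec X. b.b.a.(X + X)) :: =b=> u1
LTS(Q): 4 reachable states
  v0 = rec X. a.b.a.(X + X) :: =a=> v1
  v1 = b.a.((rec X. a.b.a.(X + X)) + (rec X. a.b.a.(X + X))) :: =b=> v2
  v2 = a.((rec X. a.b.a.(X + X)) + (rec X. a.b.a.(X + X))) :: =a=> v3
  v3 = (rec X. a.b.a.(X + X)) + (rec X. a.b.a.(X + X)) :: =a=> v1
Partition-refinement fixed point:
  B0 = {u0, u3}
  B1 = {u1}
  B2 = {u2}
  B3 = {v0, v3}
  B4 = {v1}
  B5 = {v2}
u0 ∈ B0, v0 ∈ B3 → different blocks

not bisimilar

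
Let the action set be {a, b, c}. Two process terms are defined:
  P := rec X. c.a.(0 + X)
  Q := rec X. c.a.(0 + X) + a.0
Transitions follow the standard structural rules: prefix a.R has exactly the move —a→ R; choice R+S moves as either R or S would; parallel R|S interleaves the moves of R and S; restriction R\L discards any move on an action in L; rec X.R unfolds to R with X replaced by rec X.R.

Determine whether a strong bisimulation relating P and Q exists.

Reachable graph of P (3 states):
  p0 = rec X. c.a.(0 + X) has moves -c-> p1
  p1 = a.(0 + (rec X. c.a.(0 + X))) has moves -a-> p2
  p2 = 0 + (rec X. c.a.(0 + X)) has moves -c-> p1
Reachable graph of Q (4 states):
  q0 = rec X. c.a.(0 + X) + a.0 has moves -a-> q1, -c-> q2
  q1 = 0 has moves (no moves)
  q2 = a.(0 + (rec X. c.a.(0 + X) + a.0)) has moves -a-> q3
  q3 = 0 + (rec X. c.a.(0 + X) + a.0) has moves -a-> q1, -c-> q2
Coarsest stable partition (strong bisimilarity classes):
  B0 = {p0, p2}
  B1 = {p1}
  B2 = {q0, q3}
  B3 = {q2}
  B4 = {q1}
p0 ∈ B0, q0 ∈ B2 → different blocks

not bisimilar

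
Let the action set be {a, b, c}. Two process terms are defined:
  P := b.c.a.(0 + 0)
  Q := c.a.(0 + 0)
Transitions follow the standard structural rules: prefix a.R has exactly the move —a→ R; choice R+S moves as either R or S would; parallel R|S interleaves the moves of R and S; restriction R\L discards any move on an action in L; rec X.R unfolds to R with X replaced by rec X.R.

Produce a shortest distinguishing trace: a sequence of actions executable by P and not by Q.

b

P's transition system — 4 states:
  u0 = b.c.a.(0 + 0) has moves ··b··> u1
  u1 = c.a.(0 + 0) has moves ··c··> u2
  u2 = a.(0 + 0) has moves ··a··> u3
  u3 = 0 + 0 has moves (no moves)
Q's transition system — 3 states:
  v0 = c.a.(0 + 0) has moves ··c··> v1
  v1 = a.(0 + 0) has moves ··a··> v2
  v2 = 0 + 0 has moves (no moves)
Trace ⟨b⟩ through P, begin at {u0}:
  step 1 (b): {u1}
  — P admits the full trace.
Trace ⟨b⟩ through Q, begin at {v0}:
  step 1 (b): no successor for Q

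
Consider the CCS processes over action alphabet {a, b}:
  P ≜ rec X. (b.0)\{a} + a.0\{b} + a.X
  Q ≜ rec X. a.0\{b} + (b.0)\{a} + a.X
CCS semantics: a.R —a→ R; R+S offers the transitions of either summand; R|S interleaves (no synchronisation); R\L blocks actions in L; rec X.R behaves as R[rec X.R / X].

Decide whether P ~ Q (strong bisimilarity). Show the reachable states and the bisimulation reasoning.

YES

LTS(P): 3 reachable states
  u0 = rec X. (b.0)\{a} + a.0\{b} + a.X | ··a··> u0, ··a··> u1, ··b··> u2
  u1 = 0\{b} | deadlocked
  u2 = 0\{a} | deadlocked
LTS(Q): 3 reachable states
  v0 = rec X. a.0\{b} + (b.0)\{a} + a.X | ··a··> v0, ··a··> v1, ··b··> v2
  v1 = 0\{b} | deadlocked
  v2 = 0\{a} | deadlocked
Coarsest stable partition (strong bisimilarity classes):
  B0 = {u0, v0}
  B1 = {u1, u2, v1, v2}
u0 ∈ B0, v0 ∈ B0 → same block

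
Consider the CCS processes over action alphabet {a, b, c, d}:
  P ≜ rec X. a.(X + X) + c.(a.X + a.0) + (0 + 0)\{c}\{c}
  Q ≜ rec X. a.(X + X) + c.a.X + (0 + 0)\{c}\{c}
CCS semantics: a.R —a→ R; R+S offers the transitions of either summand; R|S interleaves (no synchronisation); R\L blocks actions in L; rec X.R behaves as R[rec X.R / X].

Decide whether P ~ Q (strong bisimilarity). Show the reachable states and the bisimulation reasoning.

P's transition system — 4 states:
  u0 = rec X. a.(X + X) + c.(a.X + a.0) + (0 + 0)\{c}\{c} ⊢ —a→ u1, —c→ u2
  u1 = (rec X. a.(X + X) + c.(a.X + a.0) + (0 + 0)\{c}\{c}) + (rec X. a.(X + X) + c.(a.X + a.0) + (0 + 0)\{c}\{c}) ⊢ —a→ u1, —c→ u2
  u2 = a.(rec X. a.(X + X) + c.(a.X + a.0) + (0 + 0)\{c}\{c}) + a.0 ⊢ —a→ u0, —a→ u3
  u3 = 0 ⊢ ∅
Q's transition system — 3 states:
  v0 = rec X. a.(X + X) + c.a.X + (0 + 0)\{c}\{c} ⊢ —a→ v1, —c→ v2
  v1 = (rec X. a.(X + X) + c.a.X + (0 + 0)\{c}\{c}) + (rec X. a.(X + X) + c.a.X + (0 + 0)\{c}\{c}) ⊢ —a→ v1, —c→ v2
  v2 = a.(rec X. a.(X + X) + c.a.X + (0 + 0)\{c}\{c}) ⊢ —a→ v0
Bisimilarity quotient blocks:
  B0 = {u0, u1}
  B1 = {u2}
  B2 = {u3}
  B3 = {v0, v1}
  B4 = {v2}
u0 ∈ B0, v0 ∈ B3 → different blocks

NO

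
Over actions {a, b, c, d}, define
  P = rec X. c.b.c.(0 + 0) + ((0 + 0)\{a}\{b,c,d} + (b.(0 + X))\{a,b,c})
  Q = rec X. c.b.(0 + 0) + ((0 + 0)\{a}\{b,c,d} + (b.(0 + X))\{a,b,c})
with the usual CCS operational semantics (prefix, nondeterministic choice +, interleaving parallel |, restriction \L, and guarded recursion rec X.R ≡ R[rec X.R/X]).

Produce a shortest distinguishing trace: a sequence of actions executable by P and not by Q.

P's transition system — 4 states:
  u0 = rec X. c.b.c.(0 + 0) + ((0 + 0)\{a}\{b,c,d} + (b.(0 + X))\{a,b,c}) → —c→ u1
  u1 = b.c.(0 + 0) → —b→ u2
  u2 = c.(0 + 0) → —c→ u3
  u3 = 0 + 0 → ∅
Q's transition system — 3 states:
  v0 = rec X. c.b.(0 + 0) + ((0 + 0)\{a}\{b,c,d} + (b.(0 + X))\{a,b,c}) → —c→ v1
  v1 = b.(0 + 0) → —b→ v2
  v2 = 0 + 0 → ∅
Executing cbc from P (initial set {u0}):
  after c @ step 1: {u1}
  after b @ step 2: {u2}
  after c @ step 3: {u3}
  ✓ P
Executing cbc from Q (initial set {v0}):
  after c @ step 1: {v1}
  after b @ step 2: {v2}
  after c @ step 3: no successor for Q

cbc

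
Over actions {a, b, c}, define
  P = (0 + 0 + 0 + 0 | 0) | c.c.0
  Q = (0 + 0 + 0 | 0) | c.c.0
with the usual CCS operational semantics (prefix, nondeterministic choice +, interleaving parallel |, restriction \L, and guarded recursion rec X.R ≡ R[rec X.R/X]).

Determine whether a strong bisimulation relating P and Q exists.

LTS(P): 3 reachable states
  u0 = (0 + 0 + 0 + 0 | 0) | c.c.0 ⊢ --c--▸ u1
  u1 = (0 + 0 + 0 + 0 | 0) | c.0 ⊢ --c--▸ u2
  u2 = (0 + 0 + 0 + 0 | 0) | 0 ⊢ stopped
LTS(Q): 3 reachable states
  v0 = (0 + 0 + 0 | 0) | c.c.0 ⊢ --c--▸ v1
  v1 = (0 + 0 + 0 | 0) | c.0 ⊢ --c--▸ v2
  v2 = (0 + 0 + 0 | 0) | 0 ⊢ stopped
Coarsest stable partition (strong bisimilarity classes):
  B0 = {u0, v0}
  B1 = {u1, v1}
  B2 = {u2, v2}
u0 ∈ B0, v0 ∈ B0 → same block

P ~ Q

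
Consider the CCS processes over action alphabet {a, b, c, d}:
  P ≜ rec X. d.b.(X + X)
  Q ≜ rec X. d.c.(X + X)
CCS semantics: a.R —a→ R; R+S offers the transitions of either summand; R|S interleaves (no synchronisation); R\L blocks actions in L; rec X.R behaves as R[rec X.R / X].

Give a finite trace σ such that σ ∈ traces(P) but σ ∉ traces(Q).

LTS(P): 3 reachable states
  u0 = rec X. d.b.(X + X) :: —d→ u1
  u1 = b.((rec X. d.b.(X + X)) + (rec X. d.b.(X + X))) :: —b→ u2
  u2 = (rec X. d.b.(X + X)) + (rec X. d.b.(X + X)) :: —d→ u1
LTS(Q): 3 reachable states
  v0 = rec X. d.c.(X + X) :: —d→ v1
  v1 = c.((rec X. d.c.(X + X)) + (rec X. d.c.(X + X))) :: —c→ v2
  v2 = (rec X. d.c.(X + X)) + (rec X. d.c.(X + X)) :: —d→ v1
Executing db from P (initial set {u0}):
  step 1 (d): {u1}
  step 2 (b): {u2}
  P completes σ.
Executing db from Q (initial set {v0}):
  step 1 (d): {v1}
  step 2 (b): ∅  — Q cannot continue

db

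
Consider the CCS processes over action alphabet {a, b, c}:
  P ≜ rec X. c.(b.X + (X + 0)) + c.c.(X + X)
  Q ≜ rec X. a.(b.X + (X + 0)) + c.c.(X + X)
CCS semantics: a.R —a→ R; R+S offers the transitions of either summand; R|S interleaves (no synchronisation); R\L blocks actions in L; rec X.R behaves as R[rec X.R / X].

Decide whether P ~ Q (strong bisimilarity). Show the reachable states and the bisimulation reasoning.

Reachable graph of P (4 states):
  s0 = rec X. c.(b.X + (X + 0)) + c.c.(X + X) :: —c→ s1, —c→ s2
  s1 = b.(rec X. c.(b.X + (X + 0)) + c.c.(X + X)) + ((rec X. c.(b.X + (X + 0)) + c.c.(X + X)) + 0) :: —b→ s0, —c→ s1, —c→ s2
  s2 = c.((rec X. c.(b.X + (X + 0)) + c.c.(X + X)) + (rec X. c.(b.X + (X + 0)) + c.c.(X + X))) :: —c→ s3
  s3 = (rec X. c.(b.X + (X + 0)) + c.c.(X + X)) + (rec X. c.(b.X + (X + 0)) + c.c.(X + X)) :: —c→ s1, —c→ s2
Reachable graph of Q (4 states):
  t0 = rec X. a.(b.X + (X + 0)) + c.c.(X + X) :: —a→ t1, —c→ t2
  t1 = b.(rec X. a.(b.X + (X + 0)) + c.c.(X + X)) + ((rec X. a.(b.X + (X + 0)) + c.c.(X + X)) + 0) :: —a→ t1, —b→ t0, —c→ t2
  t2 = c.((rec X. a.(b.X + (X + 0)) + c.c.(X + X)) + (rec X. a.(b.X + (X + 0)) + c.c.(X + X))) :: —c→ t3
  t3 = (rec X. a.(b.X + (X + 0)) + c.c.(X + X)) + (rec X. a.(b.X + (X + 0)) + c.c.(X + X)) :: —a→ t1, —c→ t2
Bisimilarity quotient blocks:
  B0 = {s0, s3}
  B1 = {s1}
  B2 = {s2}
  B3 = {t0, t3}
  B4 = {t1}
  B5 = {t2}
s0 ∈ B0, t0 ∈ B3 → different blocks

NO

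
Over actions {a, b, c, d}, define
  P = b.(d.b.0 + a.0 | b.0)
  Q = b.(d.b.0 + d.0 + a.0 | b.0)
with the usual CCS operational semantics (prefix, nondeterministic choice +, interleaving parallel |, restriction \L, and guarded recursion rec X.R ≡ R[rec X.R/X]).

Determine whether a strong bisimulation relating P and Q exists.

P ≁ Q

P's transition system — 7 states:
  m0 = b.(d.b.0 + a.0 | b.0) | ··b··> m1
  m1 = d.b.0 + a.0 | b.0 | ··a··> m2, ··b··> m3, ··d··> m4
  m2 = 0 | b.0 | ··b··> m5
  m3 = a.0 | 0 | ··a··> m5
  m4 = b.0 | ··b··> m6
  m5 = 0 | 0 | stopped
  m6 = 0 | stopped
Q's transition system — 7 states:
  n0 = b.(d.b.0 + d.0 + a.0 | b.0) | ··b··> n1
  n1 = d.b.0 + d.0 + a.0 | b.0 | ··a··> n2, ··b··> n3, ··d··> n4, ··d··> n5
  n2 = 0 | b.0 | ··b··> n6
  n3 = a.0 | 0 | ··a··> n6
  n4 = 0 | stopped
  n5 = b.0 | ··b··> n4
  n6 = 0 | 0 | stopped
Partition-refinement fixed point:
  B0 = {m0}
  B1 = {m1}
  B2 = {m3, n3}
  B3 = {m5, m6, n4, n6}
  B4 = {m2, m4, n2, n5}
  B5 = {n0}
  B6 = {n1}
m0 ∈ B0, n0 ∈ B5 → different blocks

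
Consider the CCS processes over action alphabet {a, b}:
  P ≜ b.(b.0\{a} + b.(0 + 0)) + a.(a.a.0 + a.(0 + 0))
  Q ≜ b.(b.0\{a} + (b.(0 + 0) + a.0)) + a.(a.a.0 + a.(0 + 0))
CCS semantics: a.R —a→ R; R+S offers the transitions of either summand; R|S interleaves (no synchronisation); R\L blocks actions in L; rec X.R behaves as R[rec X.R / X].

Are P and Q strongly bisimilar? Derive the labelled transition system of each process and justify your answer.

not bisimilar

P's transition system — 7 states:
  p0 = b.(b.0\{a} + b.(0 + 0)) + a.(a.a.0 + a.(0 + 0)) ⊢ --a--▸ p1, --b--▸ p2
  p1 = a.a.0 + a.(0 + 0) ⊢ --a--▸ p3, --a--▸ p4
  p2 = b.0\{a} + b.(0 + 0) ⊢ --b--▸ p3, --b--▸ p5
  p3 = 0 + 0 ⊢ ·
  p4 = a.0 ⊢ --a--▸ p6
  p5 = 0\{a} ⊢ ·
  p6 = 0 ⊢ ·
Q's transition system — 7 states:
  q0 = b.(b.0\{a} + (b.(0 + 0) + a.0)) + a.(a.a.0 + a.(0 + 0)) ⊢ --a--▸ q1, --b--▸ q2
  q1 = a.a.0 + a.(0 + 0) ⊢ --a--▸ q3, --a--▸ q4
  q2 = b.0\{a} + (b.(0 + 0) + a.0) ⊢ --a--▸ q5, --b--▸ q3, --b--▸ q6
  q3 = 0 + 0 ⊢ ·
  q4 = a.0 ⊢ --a--▸ q5
  q5 = 0 ⊢ ·
  q6 = 0\{a} ⊢ ·
Partition-refinement fixed point:
  B0 = {p0}
  B1 = {p1, q1}
  B2 = {p3, p5, p6, q3, q5, q6}
  B3 = {p4, q4}
  B4 = {p2}
  B5 = {q0}
  B6 = {q2}
p0 ∈ B0, q0 ∈ B5 → different blocks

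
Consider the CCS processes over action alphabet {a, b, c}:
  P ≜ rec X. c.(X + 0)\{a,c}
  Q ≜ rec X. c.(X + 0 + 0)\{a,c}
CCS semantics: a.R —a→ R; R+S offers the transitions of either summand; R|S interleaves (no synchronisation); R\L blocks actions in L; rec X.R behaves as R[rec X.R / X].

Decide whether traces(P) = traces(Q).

traces(P) = traces(Q)

Reachable graph of P (2 states):
  u0 = rec X. c.(X + 0)\{a,c} ⊢ ··c··> u1
  u1 = ((rec X. c.(X + 0)\{a,c}) + 0)\{a,c} ⊢ stopped
Reachable graph of Q (2 states):
  v0 = rec X. c.(X + 0 + 0)\{a,c} ⊢ ··c··> v1
  v1 = ((rec X. c.(X + 0 + 0)\{a,c}) + 0 + 0)\{a,c} ⊢ stopped
Coarsest stable partition (strong bisimilarity classes):
  B0 = {u0, v0}
  B1 = {u1, v1}
u0 ∈ B0, v0 ∈ B0 → same block
Bisimilar ⇒ trace-equivalent.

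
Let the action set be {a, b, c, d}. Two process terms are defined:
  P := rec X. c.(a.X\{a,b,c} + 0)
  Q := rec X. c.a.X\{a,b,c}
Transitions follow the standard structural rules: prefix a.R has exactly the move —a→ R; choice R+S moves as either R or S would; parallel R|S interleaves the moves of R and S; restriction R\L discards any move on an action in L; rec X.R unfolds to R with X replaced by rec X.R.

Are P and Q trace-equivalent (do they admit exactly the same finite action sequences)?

Reachable graph of P (3 states):
  m0 = rec X. c.(a.X\{a,b,c} + 0) has moves ··c··> m1
  m1 = a.(rec X. c.(a.X\{a,b,c} + 0))\{a,b,c} + 0 has moves ··a··> m2
  m2 = (rec X. c.(a.X\{a,b,c} + 0))\{a,b,c} has moves stopped
Reachable graph of Q (3 states):
  n0 = rec X. c.a.X\{a,b,c} has moves ··c··> n1
  n1 = a.(rec X. c.a.X\{a,b,c})\{a,b,c} has moves ··a··> n2
  n2 = (rec X. c.a.X\{a,b,c})\{a,b,c} has moves stopped
Partition-refinement fixed point:
  B0 = {m0, n0}
  B1 = {m1, n1}
  B2 = {m2, n2}
m0 ∈ B0, n0 ∈ B0 → same block
Bisimilar ⇒ trace-equivalent.

trace-equivalent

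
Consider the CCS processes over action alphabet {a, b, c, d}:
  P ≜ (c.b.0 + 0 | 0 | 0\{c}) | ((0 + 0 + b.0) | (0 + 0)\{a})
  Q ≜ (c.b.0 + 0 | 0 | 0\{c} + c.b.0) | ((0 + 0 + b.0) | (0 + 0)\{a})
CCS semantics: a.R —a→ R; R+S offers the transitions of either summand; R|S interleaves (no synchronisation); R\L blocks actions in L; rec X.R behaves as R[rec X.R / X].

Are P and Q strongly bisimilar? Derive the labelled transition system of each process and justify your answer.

P's transition system — 6 states:
  s0 = (c.b.0 + 0 | 0 | 0\{c}) | ((0 + 0 + b.0) | (0 + 0)\{a}) ⊢ --b--▸ s1, --c--▸ s2
  s1 = (c.b.0 + 0 | 0 | 0\{c}) | (0 | (0 + 0)\{a}) ⊢ --c--▸ s3
  s2 = b.0 | ((0 + 0 + b.0) | (0 + 0)\{a}) ⊢ --b--▸ s3, --b--▸ s4
  s3 = b.0 | (0 | (0 + 0)\{a}) ⊢ --b--▸ s5
  s4 = 0 | ((0 + 0 + b.0) | (0 + 0)\{a}) ⊢ --b--▸ s5
  s5 = 0 | (0 | (0 + 0)\{a}) ⊢ (no moves)
Q's transition system — 6 states:
  t0 = (c.b.0 + 0 | 0 | 0\{c} + c.b.0) | ((0 + 0 + b.0) | (0 + 0)\{a}) ⊢ --b--▸ t1, --c--▸ t2
  t1 = (c.b.0 + 0 | 0 | 0\{c} + c.b.0) | (0 | (0 + 0)\{a}) ⊢ --c--▸ t3
  t2 = b.0 | ((0 + 0 + b.0) | (0 + 0)\{a}) ⊢ --b--▸ t3, --b--▸ t4
  t3 = b.0 | (0 | (0 + 0)\{a}) ⊢ --b--▸ t5
  t4 = 0 | ((0 + 0 + b.0) | (0 + 0)\{a}) ⊢ --b--▸ t5
  t5 = 0 | (0 | (0 + 0)\{a}) ⊢ (no moves)
Coarsest stable partition (strong bisimilarity classes):
  B0 = {s0, t0}
  B1 = {s1, t1}
  B2 = {s3, s4, t3, t4}
  B3 = {s5, t5}
  B4 = {s2, t2}
s0 ∈ B0, t0 ∈ B0 → same block

bisimilar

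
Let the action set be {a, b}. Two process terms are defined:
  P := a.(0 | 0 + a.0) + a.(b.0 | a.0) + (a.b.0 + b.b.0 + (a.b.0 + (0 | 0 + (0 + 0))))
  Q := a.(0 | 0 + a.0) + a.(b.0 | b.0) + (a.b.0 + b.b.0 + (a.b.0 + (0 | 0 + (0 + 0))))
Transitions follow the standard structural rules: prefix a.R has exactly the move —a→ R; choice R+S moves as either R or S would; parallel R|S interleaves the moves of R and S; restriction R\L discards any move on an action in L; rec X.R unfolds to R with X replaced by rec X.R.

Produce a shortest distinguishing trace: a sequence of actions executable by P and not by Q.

LTS(P): 8 reachable states
  m0 = a.(0 | 0 + a.0) + a.(b.0 | a.0) + (a.b.0 + b.b.0 + (a.b.0 + (0 | 0 + (0 + 0)))) | --a--▸ m1, --a--▸ m2, --a--▸ m3, --b--▸ m2
  m1 = 0 | 0 + a.0 | --a--▸ m4
  m2 = b.0 | --b--▸ m4
  m3 = b.0 | a.0 | --a--▸ m5, --b--▸ m6
  m4 = 0 | (no moves)
  m5 = b.0 | 0 | --b--▸ m7
  m6 = 0 | a.0 | --a--▸ m7
  m7 = 0 | 0 | (no moves)
LTS(Q): 8 reachable states
  n0 = a.(0 | 0 + a.0) + a.(b.0 | b.0) + (a.b.0 + b.b.0 + (a.b.0 + (0 | 0 + (0 + 0)))) | --a--▸ n1, --a--▸ n2, --a--▸ n3, --b--▸ n2
  n1 = 0 | 0 + a.0 | --a--▸ n4
  n2 = b.0 | --b--▸ n4
  n3 = b.0 | b.0 | --b--▸ n5, --b--▸ n6
  n4 = 0 | (no moves)
  n5 = 0 | b.0 | --b--▸ n7
  n6 = b.0 | 0 | --b--▸ n7
  n7 = 0 | 0 | (no moves)
Executing aab from P (initial set {m0}):
  step 1 (a): {m1, m2, m3}
  step 2 (a): {m4, m5}
  step 3 (b): {m7}
  ✓ P
Executing aab from Q (initial set {n0}):
  step 1 (a): {n1, n2, n3}
  step 2 (a): {n4}
  step 3 (b): ∅  — Q cannot continue

aab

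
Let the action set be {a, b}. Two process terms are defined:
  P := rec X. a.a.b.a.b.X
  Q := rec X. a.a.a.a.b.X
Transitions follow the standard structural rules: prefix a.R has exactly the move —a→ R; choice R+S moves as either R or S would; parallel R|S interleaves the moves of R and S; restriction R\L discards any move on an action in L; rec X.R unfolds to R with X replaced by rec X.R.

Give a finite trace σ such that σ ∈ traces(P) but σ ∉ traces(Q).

P's transition system — 5 states:
  p0 = rec X. a.a.b.a.b.X :: --a--▸ p1
  p1 = a.b.a.b.(rec X. a.a.b.a.b.X) :: --a--▸ p2
  p2 = b.a.b.(rec X. a.a.b.a.b.X) :: --b--▸ p3
  p3 = a.b.(rec X. a.a.b.a.b.X) :: --a--▸ p4
  p4 = b.(rec X. a.a.b.a.b.X) :: --b--▸ p0
Q's transition system — 5 states:
  q0 = rec X. a.a.a.a.b.X :: --a--▸ q1
  q1 = a.a.a.b.(rec X. a.a.a.a.b.X) :: --a--▸ q2
  q2 = a.a.b.(rec X. a.a.a.a.b.X) :: --a--▸ q3
  q3 = a.b.(rec X. a.a.a.a.b.X) :: --a--▸ q4
  q4 = b.(rec X. a.a.a.a.b.X) :: --b--▸ q0
Executing aab from P (initial set {p0}):
  after a @ step 1: {p1}
  after a @ step 2: {p2}
  after b @ step 3: {p3}
  P completes σ.
Executing aab from Q (initial set {q0}):
  after a @ step 1: {q1}
  after a @ step 2: {q2}
  after b @ step 3: ∅  — Q cannot continue

aab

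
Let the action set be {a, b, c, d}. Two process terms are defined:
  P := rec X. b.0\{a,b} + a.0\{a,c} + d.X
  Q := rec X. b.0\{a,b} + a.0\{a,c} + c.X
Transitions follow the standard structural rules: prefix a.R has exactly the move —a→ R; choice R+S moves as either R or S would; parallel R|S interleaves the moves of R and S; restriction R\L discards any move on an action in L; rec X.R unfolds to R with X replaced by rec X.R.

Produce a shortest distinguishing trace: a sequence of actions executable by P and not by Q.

P's transition system — 3 states:
  p0 = rec X. b.0\{a,b} + a.0\{a,c} + d.X | =a=> p1, =b=> p2, =d=> p0
  p1 = 0\{a,c} | stopped
  p2 = 0\{a,b} | stopped
Q's transition system — 3 states:
  q0 = rec X. b.0\{a,b} + a.0\{a,c} + c.X | =a=> q1, =b=> q2, =c=> q0
  q1 = 0\{a,c} | stopped
  q2 = 0\{a,b} | stopped
Trace ⟨d⟩ through P, begin at {p0}:
  [1] d ⇒ {p0}
  ✓ P
Trace ⟨d⟩ through Q, begin at {q0}:
  [1] d ⇒ ∅ (Q stuck)

d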